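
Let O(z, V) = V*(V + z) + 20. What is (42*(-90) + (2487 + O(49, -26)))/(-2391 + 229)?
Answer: 1871/2162 ≈ 0.86540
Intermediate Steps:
O(z, V) = 20 + V*(V + z)
(42*(-90) + (2487 + O(49, -26)))/(-2391 + 229) = (42*(-90) + (2487 + (20 + (-26)² - 26*49)))/(-2391 + 229) = (-3780 + (2487 + (20 + 676 - 1274)))/(-2162) = (-3780 + (2487 - 578))*(-1/2162) = (-3780 + 1909)*(-1/2162) = -1871*(-1/2162) = 1871/2162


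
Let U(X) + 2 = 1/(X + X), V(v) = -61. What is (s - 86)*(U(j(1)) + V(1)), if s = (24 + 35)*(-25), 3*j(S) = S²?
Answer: 192003/2 ≈ 96002.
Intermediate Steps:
j(S) = S²/3
U(X) = -2 + 1/(2*X) (U(X) = -2 + 1/(X + X) = -2 + 1/(2*X))
s = -1475 (s = 59*(-25) = -1475)
(s - 86)*(U(j(1)) + V(1)) = (-1475 - 86)*((-2 + 1/(2*(((⅓)*1²)))) - 61) = -1561*((-2 + 1/(2*(((⅓)*1)))) - 61) = -1561*((-2 + 1/(2*(⅓))) - 61) = -1561*((-2 + (½)*3) - 61) = -1561*((-2 + 3/2) - 61) = -1561*(-½ - 61) = -1561*(-123/2) = 192003/2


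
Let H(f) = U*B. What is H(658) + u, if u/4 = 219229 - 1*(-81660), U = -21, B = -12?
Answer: 1203808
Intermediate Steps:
u = 1203556 (u = 4*(219229 - 1*(-81660)) = 4*(219229 + 81660) = 4*300889 = 1203556)
H(f) = 252 (H(f) = -21*(-12) = 252)
H(658) + u = 252 + 1203556 = 1203808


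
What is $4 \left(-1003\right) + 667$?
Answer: $-3345$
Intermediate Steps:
$4 \left(-1003\right) + 667 = -4012 + 667 = -3345$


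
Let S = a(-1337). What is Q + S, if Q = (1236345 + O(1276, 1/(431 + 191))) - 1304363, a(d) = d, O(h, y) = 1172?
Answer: -68183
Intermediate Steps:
Q = -66846 (Q = (1236345 + 1172) - 1304363 = 1237517 - 1304363 = -66846)
S = -1337
Q + S = -66846 - 1337 = -68183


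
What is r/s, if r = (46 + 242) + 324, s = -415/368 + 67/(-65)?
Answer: -14639040/51631 ≈ -283.53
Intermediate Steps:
s = -51631/23920 (s = -415*1/368 + 67*(-1/65) = -415/368 - 67/65 = -51631/23920 ≈ -2.1585)
r = 612 (r = 288 + 324 = 612)
r/s = 612/(-51631/23920) = 612*(-23920/51631) = -14639040/51631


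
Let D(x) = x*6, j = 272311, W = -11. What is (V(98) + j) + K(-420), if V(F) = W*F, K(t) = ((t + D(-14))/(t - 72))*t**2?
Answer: 18529353/41 ≈ 4.5194e+5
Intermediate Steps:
D(x) = 6*x
K(t) = t**2*(-84 + t)/(-72 + t) (K(t) = ((t + 6*(-14))/(t - 72))*t**2 = ((t - 84)/(-72 + t))*t**2 = ((-84 + t)/(-72 + t))*t**2 = t**2*(-84 + t)/(-72 + t))
V(F) = -11*F
(V(98) + j) + K(-420) = (-11*98 + 272311) + (-420)**2*(-84 - 420)/(-72 - 420) = (-1078 + 272311) + 176400*(-504)/(-492) = 271233 + 176400*(-1/492)*(-504) = 271233 + 7408800/41 = 18529353/41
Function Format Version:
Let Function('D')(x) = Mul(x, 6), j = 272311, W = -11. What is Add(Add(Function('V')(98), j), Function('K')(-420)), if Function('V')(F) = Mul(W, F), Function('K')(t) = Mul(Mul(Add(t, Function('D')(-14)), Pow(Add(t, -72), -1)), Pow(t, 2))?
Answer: Rational(18529353, 41) ≈ 4.5194e+5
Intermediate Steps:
Function('D')(x) = Mul(6, x)
Function('K')(t) = Mul(Pow(t, 2), Pow(Add(-72, t), -1), Add(-84, t)) (Function('K')(t) = Mul(Mul(Add(t, Mul(6, -14)), Pow(Add(t, -72), -1)), Pow(t, 2)) = Mul(Mul(Add(t, -84), Pow(Add(-72, t), -1)), Pow(t, 2)) = Mul(Mul(Add(-84, t), Pow(Add(-72, t), -1)), Pow(t, 2)) = Mul(Mul(Pow(Add(-72, t), -1), Add(-84, t)), Pow(t, 2)) = Mul(Pow(t, 2), Pow(Add(-72, t), -1), Add(-84, t)))
Function('V')(F) = Mul(-11, F)
Add(Add(Function('V')(98), j), Function('K')(-420)) = Add(Add(Mul(-11, 98), 272311), Mul(Pow(-420, 2), Pow(Add(-72, -420), -1), Add(-84, -420))) = Add(Add(-1078, 272311), Mul(176400, Pow(-492, -1), -504)) = Add(271233, Mul(176400, Rational(-1, 492), -504)) = Add(271233, Rational(7408800, 41)) = Rational(18529353, 41)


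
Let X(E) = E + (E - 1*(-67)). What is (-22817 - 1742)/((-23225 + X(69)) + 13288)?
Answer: 24559/9732 ≈ 2.5235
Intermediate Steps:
X(E) = 67 + 2*E (X(E) = E + (E + 67) = E + (67 + E) = 67 + 2*E)
(-22817 - 1742)/((-23225 + X(69)) + 13288) = (-22817 - 1742)/((-23225 + (67 + 2*69)) + 13288) = -24559/((-23225 + (67 + 138)) + 13288) = -24559/((-23225 + 205) + 13288) = -24559/(-23020 + 13288) = -24559/(-9732) = -24559*(-1/9732) = 24559/9732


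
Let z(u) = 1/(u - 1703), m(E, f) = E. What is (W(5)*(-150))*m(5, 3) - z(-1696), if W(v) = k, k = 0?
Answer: 1/3399 ≈ 0.00029420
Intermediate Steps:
z(u) = 1/(-1703 + u)
W(v) = 0
(W(5)*(-150))*m(5, 3) - z(-1696) = (0*(-150))*5 - 1/(-1703 - 1696) = 0*5 - 1/(-3399) = 0 - 1*(-1/3399) = 0 + 1/3399 = 1/3399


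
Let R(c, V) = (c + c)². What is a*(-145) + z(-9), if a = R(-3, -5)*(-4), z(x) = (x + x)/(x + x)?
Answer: 20881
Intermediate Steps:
z(x) = 1 (z(x) = (2*x)/((2*x)) = (2*x)*(1/(2*x)) = 1)
R(c, V) = 4*c² (R(c, V) = (2*c)² = 4*c²)
a = -144 (a = (4*(-3)²)*(-4) = (4*9)*(-4) = 36*(-4) = -144)
a*(-145) + z(-9) = -144*(-145) + 1 = 20880 + 1 = 20881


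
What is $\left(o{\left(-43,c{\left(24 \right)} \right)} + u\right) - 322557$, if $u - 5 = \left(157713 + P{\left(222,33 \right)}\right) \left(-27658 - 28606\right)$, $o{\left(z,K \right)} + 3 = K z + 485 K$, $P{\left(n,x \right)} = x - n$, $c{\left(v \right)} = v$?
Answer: $-8863242283$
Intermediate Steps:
$o{\left(z,K \right)} = -3 + 485 K + K z$ ($o{\left(z,K \right)} = -3 + \left(K z + 485 K\right) = -3 + \left(485 K + K z\right) = -3 + 485 K + K z$)
$u = -8862930331$ ($u = 5 + \left(157713 + \left(33 - 222\right)\right) \left(-27658 - 28606\right) = 5 + \left(157713 + \left(33 - 222\right)\right) \left(-56264\right) = 5 + \left(157713 - 189\right) \left(-56264\right) = 5 + 157524 \left(-56264\right) = 5 - 8862930336 = -8862930331$)
$\left(o{\left(-43,c{\left(24 \right)} \right)} + u\right) - 322557 = \left(\left(-3 + 485 \cdot 24 + 24 \left(-43\right)\right) - 8862930331\right) - 322557 = \left(\left(-3 + 11640 - 1032\right) - 8862930331\right) - 322557 = \left(10605 - 8862930331\right) - 322557 = -8862919726 - 322557 = -8863242283$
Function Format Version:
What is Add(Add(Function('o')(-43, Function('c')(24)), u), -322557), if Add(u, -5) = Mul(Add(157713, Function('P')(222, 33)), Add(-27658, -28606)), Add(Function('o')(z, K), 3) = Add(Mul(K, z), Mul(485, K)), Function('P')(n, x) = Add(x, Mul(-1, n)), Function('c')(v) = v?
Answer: -8863242283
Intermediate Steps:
Function('o')(z, K) = Add(-3, Mul(485, K), Mul(K, z)) (Function('o')(z, K) = Add(-3, Add(Mul(K, z), Mul(485, K))) = Add(-3, Add(Mul(485, K), Mul(K, z))) = Add(-3, Mul(485, K), Mul(K, z)))
u = -8862930331 (u = Add(5, Mul(Add(157713, Add(33, Mul(-1, 222))), Add(-27658, -28606))) = Add(5, Mul(Add(157713, Add(33, -222)), -56264)) = Add(5, Mul(Add(157713, -189), -56264)) = Add(5, Mul(157524, -56264)) = Add(5, -8862930336) = -8862930331)
Add(Add(Function('o')(-43, Function('c')(24)), u), -322557) = Add(Add(Add(-3, Mul(485, 24), Mul(24, -43)), -8862930331), -322557) = Add(Add(Add(-3, 11640, -1032), -8862930331), -322557) = Add(Add(10605, -8862930331), -322557) = Add(-8862919726, -322557) = -8863242283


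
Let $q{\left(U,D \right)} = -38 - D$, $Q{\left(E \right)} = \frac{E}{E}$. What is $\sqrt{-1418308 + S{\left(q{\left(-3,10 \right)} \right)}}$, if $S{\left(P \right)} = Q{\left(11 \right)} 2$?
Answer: $i \sqrt{1418306} \approx 1190.9 i$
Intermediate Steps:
$Q{\left(E \right)} = 1$
$S{\left(P \right)} = 2$ ($S{\left(P \right)} = 1 \cdot 2 = 2$)
$\sqrt{-1418308 + S{\left(q{\left(-3,10 \right)} \right)}} = \sqrt{-1418308 + 2} = \sqrt{-1418306} = i \sqrt{1418306}$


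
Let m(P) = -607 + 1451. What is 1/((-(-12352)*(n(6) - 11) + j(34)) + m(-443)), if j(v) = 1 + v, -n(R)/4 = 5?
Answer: -1/382033 ≈ -2.6176e-6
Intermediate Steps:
n(R) = -20 (n(R) = -4*5 = -20)
m(P) = 844
1/((-(-12352)*(n(6) - 11) + j(34)) + m(-443)) = 1/((-(-12352)*(-20 - 11) + (1 + 34)) + 844) = 1/((-(-12352)*(-31) + 35) + 844) = 1/((-772*496 + 35) + 844) = 1/((-382912 + 35) + 844) = 1/(-382877 + 844) = 1/(-382033) = -1/382033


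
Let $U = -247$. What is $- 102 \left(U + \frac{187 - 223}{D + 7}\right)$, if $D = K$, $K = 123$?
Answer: $\frac{1639446}{65} \approx 25222.0$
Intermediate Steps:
$D = 123$
$- 102 \left(U + \frac{187 - 223}{D + 7}\right) = - 102 \left(-247 + \frac{187 - 223}{123 + 7}\right) = - 102 \left(-247 - \frac{36}{130}\right) = - 102 \left(-247 - \frac{18}{65}\right) = \left(-102\right) \left(- \frac{16073}{65}\right) = \frac{1639446}{65}$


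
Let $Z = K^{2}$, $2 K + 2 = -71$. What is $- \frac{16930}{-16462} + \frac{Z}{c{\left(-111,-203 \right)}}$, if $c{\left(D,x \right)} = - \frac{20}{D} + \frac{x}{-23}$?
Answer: $\frac{112760779427}{757021532} \approx 148.95$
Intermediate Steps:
$K = - \frac{73}{2}$ ($K = -1 + \frac{1}{2} \left(-71\right) = -1 - \frac{71}{2} = - \frac{73}{2} \approx -36.5$)
$Z = \frac{5329}{4}$ ($Z = \left(- \frac{73}{2}\right)^{2} = \frac{5329}{4} \approx 1332.3$)
$c{\left(D,x \right)} = - \frac{20}{D} - \frac{x}{23}$ ($c{\left(D,x \right)} = - \frac{20}{D} + x \left(- \frac{1}{23}\right) = - \frac{20}{D} - \frac{x}{23}$)
$- \frac{16930}{-16462} + \frac{Z}{c{\left(-111,-203 \right)}} = - \frac{16930}{-16462} + \frac{5329}{4 \left(- \frac{20}{-111} - - \frac{203}{23}\right)} = \left(-16930\right) \left(- \frac{1}{16462}\right) + \frac{5329}{4 \left(\left(-20\right) \left(- \frac{1}{111}\right) + \frac{203}{23}\right)} = \frac{8465}{8231} + \frac{5329}{4 \left(\frac{20}{111} + \frac{203}{23}\right)} = \frac{8465}{8231} + \frac{5329}{4 \cdot \frac{22993}{2553}} = \frac{8465}{8231} + \frac{5329}{4} \cdot \frac{2553}{22993} = \frac{8465}{8231} + \frac{13604937}{91972} = \frac{112760779427}{757021532}$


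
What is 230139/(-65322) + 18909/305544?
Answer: -1279304017/369606392 ≈ -3.4613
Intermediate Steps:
230139/(-65322) + 18909/305544 = 230139*(-1/65322) + 18909*(1/305544) = -25571/7258 + 6303/101848 = -1279304017/369606392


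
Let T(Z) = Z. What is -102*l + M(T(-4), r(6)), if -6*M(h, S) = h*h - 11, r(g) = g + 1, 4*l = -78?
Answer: 11929/6 ≈ 1988.2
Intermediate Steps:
l = -39/2 (l = (¼)*(-78) = -39/2 ≈ -19.500)
r(g) = 1 + g
M(h, S) = 11/6 - h²/6 (M(h, S) = -(h*h - 11)/6 = -(h² - 11)/6 = -(-11 + h²)/6 = 11/6 - h²/6)
-102*l + M(T(-4), r(6)) = -102*(-39/2) + (11/6 - ⅙*(-4)²) = 1989 + (11/6 - ⅙*16) = 1989 + (11/6 - 8/3) = 1989 - ⅚ = 11929/6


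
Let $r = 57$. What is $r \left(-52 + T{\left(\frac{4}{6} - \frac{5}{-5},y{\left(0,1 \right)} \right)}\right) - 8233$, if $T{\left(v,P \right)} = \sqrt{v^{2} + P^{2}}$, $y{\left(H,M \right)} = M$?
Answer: $-11197 + 19 \sqrt{34} \approx -11086.0$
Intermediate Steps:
$T{\left(v,P \right)} = \sqrt{P^{2} + v^{2}}$
$r \left(-52 + T{\left(\frac{4}{6} - \frac{5}{-5},y{\left(0,1 \right)} \right)}\right) - 8233 = 57 \left(-52 + \sqrt{1^{2} + \left(\frac{4}{6} - \frac{5}{-5}\right)^{2}}\right) - 8233 = 57 \left(-52 + \sqrt{1 + \left(4 \cdot \frac{1}{6} - -1\right)^{2}}\right) - 8233 = 57 \left(-52 + \sqrt{1 + \left(\frac{2}{3} + 1\right)^{2}}\right) - 8233 = 57 \left(-52 + \sqrt{1 + \left(\frac{5}{3}\right)^{2}}\right) - 8233 = 57 \left(-52 + \sqrt{1 + \frac{25}{9}}\right) - 8233 = 57 \left(-52 + \sqrt{\frac{34}{9}}\right) - 8233 = 57 \left(-52 + \frac{\sqrt{34}}{3}\right) - 8233 = \left(-2964 + 19 \sqrt{34}\right) - 8233 = -11197 + 19 \sqrt{34}$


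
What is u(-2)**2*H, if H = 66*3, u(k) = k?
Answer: 792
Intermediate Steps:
H = 198
u(-2)**2*H = (-2)**2*198 = 4*198 = 792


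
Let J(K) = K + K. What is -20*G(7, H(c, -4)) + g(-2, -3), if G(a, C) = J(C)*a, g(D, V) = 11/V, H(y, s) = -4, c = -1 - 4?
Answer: 3349/3 ≈ 1116.3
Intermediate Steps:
J(K) = 2*K
c = -5
G(a, C) = 2*C*a (G(a, C) = (2*C)*a = 2*C*a)
-20*G(7, H(c, -4)) + g(-2, -3) = -40*(-4)*7 + 11/(-3) = -20*(-56) + 11*(-⅓) = 1120 - 11/3 = 3349/3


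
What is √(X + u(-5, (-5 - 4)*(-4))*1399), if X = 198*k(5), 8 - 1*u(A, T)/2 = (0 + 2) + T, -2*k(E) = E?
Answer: I*√84435 ≈ 290.58*I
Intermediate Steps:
k(E) = -E/2
u(A, T) = 12 - 2*T (u(A, T) = 16 - 2*((0 + 2) + T) = 16 - 2*(2 + T) = 16 + (-4 - 2*T) = 12 - 2*T)
X = -495 (X = 198*(-½*5) = 198*(-5/2) = -495)
√(X + u(-5, (-5 - 4)*(-4))*1399) = √(-495 + (12 - 2*(-5 - 4)*(-4))*1399) = √(-495 + (12 - (-18)*(-4))*1399) = √(-495 + (12 - 2*36)*1399) = √(-495 + (12 - 72)*1399) = √(-495 - 60*1399) = √(-495 - 83940) = √(-84435) = I*√84435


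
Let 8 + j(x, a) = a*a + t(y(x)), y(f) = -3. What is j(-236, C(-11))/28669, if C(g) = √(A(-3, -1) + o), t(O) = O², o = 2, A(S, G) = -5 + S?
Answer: -5/28669 ≈ -0.00017440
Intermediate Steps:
C(g) = I*√6 (C(g) = √((-5 - 3) + 2) = √(-8 + 2) = √(-6) = I*√6)
j(x, a) = 1 + a² (j(x, a) = -8 + (a*a + (-3)²) = -8 + (a² + 9) = -8 + (9 + a²) = 1 + a²)
j(-236, C(-11))/28669 = (1 + (I*√6)²)/28669 = (1 - 6)*(1/28669) = -5*1/28669 = -5/28669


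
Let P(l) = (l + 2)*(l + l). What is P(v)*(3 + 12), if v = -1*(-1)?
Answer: 90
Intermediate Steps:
v = 1
P(l) = 2*l*(2 + l) (P(l) = (2 + l)*(2*l) = 2*l*(2 + l))
P(v)*(3 + 12) = (2*1*(2 + 1))*(3 + 12) = (2*1*3)*15 = 6*15 = 90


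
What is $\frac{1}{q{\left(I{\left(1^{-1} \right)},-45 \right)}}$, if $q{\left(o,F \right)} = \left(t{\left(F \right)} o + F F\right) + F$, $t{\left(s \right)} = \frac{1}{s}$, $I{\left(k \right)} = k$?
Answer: $\frac{45}{89099} \approx 0.00050506$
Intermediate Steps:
$q{\left(o,F \right)} = F + F^{2} + \frac{o}{F}$ ($q{\left(o,F \right)} = \left(\frac{o}{F} + F F\right) + F = \left(\frac{o}{F} + F^{2}\right) + F = \left(F^{2} + \frac{o}{F}\right) + F = F + F^{2} + \frac{o}{F}$)
$\frac{1}{q{\left(I{\left(1^{-1} \right)},-45 \right)}} = \frac{1}{-45 + \left(-45\right)^{2} + \frac{1}{1 \left(-45\right)}} = \frac{1}{-45 + 2025 + 1 \left(- \frac{1}{45}\right)} = \frac{1}{-45 + 2025 - \frac{1}{45}} = \frac{1}{\frac{89099}{45}} = \frac{45}{89099}$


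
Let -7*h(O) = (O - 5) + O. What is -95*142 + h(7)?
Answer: -94439/7 ≈ -13491.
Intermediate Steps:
h(O) = 5/7 - 2*O/7 (h(O) = -((O - 5) + O)/7 = -((-5 + O) + O)/7 = -(-5 + 2*O)/7 = 5/7 - 2*O/7)
-95*142 + h(7) = -95*142 + (5/7 - 2/7*7) = -13490 + (5/7 - 2) = -13490 - 9/7 = -94439/7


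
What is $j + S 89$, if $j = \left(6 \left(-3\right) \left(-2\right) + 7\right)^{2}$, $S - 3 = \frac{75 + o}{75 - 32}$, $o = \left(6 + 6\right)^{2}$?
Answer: $\frac{110479}{43} \approx 2569.3$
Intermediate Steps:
$o = 144$ ($o = 12^{2} = 144$)
$S = \frac{348}{43}$ ($S = 3 + \frac{75 + 144}{75 - 32} = 3 + \frac{219}{43} = \frac{348}{43} \approx 8.093$)
$j = 1849$ ($j = \left(\left(-18\right) \left(-2\right) + 7\right)^{2} = \left(36 + 7\right)^{2} = 43^{2} = 1849$)
$j + S 89 = 1849 + \frac{348}{43} \cdot 89 = 1849 + \frac{30972}{43} = \frac{110479}{43}$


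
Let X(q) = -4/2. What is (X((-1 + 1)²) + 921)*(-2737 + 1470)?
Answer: -1164373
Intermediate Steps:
X(q) = -2 (X(q) = -4*½ = -2)
(X((-1 + 1)²) + 921)*(-2737 + 1470) = (-2 + 921)*(-2737 + 1470) = 919*(-1267) = -1164373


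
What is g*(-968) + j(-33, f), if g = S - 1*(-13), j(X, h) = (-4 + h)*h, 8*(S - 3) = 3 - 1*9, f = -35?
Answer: -13397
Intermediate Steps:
S = 9/4 (S = 3 + (3 - 1*9)/8 = 3 + (3 - 9)/8 = 3 + (1/8)*(-6) = 3 - 3/4 = 9/4 ≈ 2.2500)
j(X, h) = h*(-4 + h)
g = 61/4 (g = 9/4 - 1*(-13) = 9/4 + 13 = 61/4 ≈ 15.250)
g*(-968) + j(-33, f) = (61/4)*(-968) - 35*(-4 - 35) = -14762 - 35*(-39) = -14762 + 1365 = -13397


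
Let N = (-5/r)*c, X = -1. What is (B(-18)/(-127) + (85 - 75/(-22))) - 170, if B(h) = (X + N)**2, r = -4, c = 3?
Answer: -1825051/22352 ≈ -81.650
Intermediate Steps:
N = 15/4 (N = -5/(-4)*3 = -5*(-1/4)*3 = (5/4)*3 = 15/4 ≈ 3.7500)
B(h) = 121/16 (B(h) = (-1 + 15/4)**2 = (11/4)**2 = 121/16)
(B(-18)/(-127) + (85 - 75/(-22))) - 170 = ((121/16)/(-127) + (85 - 75/(-22))) - 170 = ((121/16)*(-1/127) + (85 - 75*(-1/22))) - 170 = (-121/2032 + (85 + 75/22)) - 170 = (-121/2032 + 1945/22) - 170 = 1974789/22352 - 170 = -1825051/22352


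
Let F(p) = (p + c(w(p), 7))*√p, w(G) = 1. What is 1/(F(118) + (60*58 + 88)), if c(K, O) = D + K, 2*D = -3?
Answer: 7136/22202973 - 235*√118/22202973 ≈ 0.00020642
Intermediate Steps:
D = -3/2 (D = (½)*(-3) = -3/2 ≈ -1.5000)
c(K, O) = -3/2 + K
F(p) = √p*(-½ + p) (F(p) = (p + (-3/2 + 1))*√p = (p - ½)*√p = (-½ + p)*√p = √p*(-½ + p))
1/(F(118) + (60*58 + 88)) = 1/(√118*(-½ + 118) + (60*58 + 88)) = 1/(√118*(235/2) + (3480 + 88)) = 1/(235*√118/2 + 3568) = 1/(3568 + 235*√118/2)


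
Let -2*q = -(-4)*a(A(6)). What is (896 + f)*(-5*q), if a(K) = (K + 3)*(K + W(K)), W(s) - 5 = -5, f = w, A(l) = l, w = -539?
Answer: 192780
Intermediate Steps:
f = -539
W(s) = 0 (W(s) = 5 - 5 = 0)
a(K) = K*(3 + K) (a(K) = (K + 3)*(K + 0) = (3 + K)*K = K*(3 + K))
q = -108 (q = -(-2)*(-6*(3 + 6)) = -(-2)*(-6*9) = -(-2)*(-1*54) = -(-2)*(-54) = -1/2*216 = -108)
(896 + f)*(-5*q) = (896 - 539)*(-5*(-108)) = 357*540 = 192780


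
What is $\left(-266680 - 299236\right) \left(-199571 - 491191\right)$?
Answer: $390913267992$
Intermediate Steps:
$\left(-266680 - 299236\right) \left(-199571 - 491191\right) = \left(-565916\right) \left(-690762\right) = 390913267992$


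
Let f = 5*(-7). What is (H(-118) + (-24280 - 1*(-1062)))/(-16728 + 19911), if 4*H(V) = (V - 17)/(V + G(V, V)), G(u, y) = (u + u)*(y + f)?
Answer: -668492683/91644936 ≈ -7.2944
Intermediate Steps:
f = -35
G(u, y) = 2*u*(-35 + y) (G(u, y) = (u + u)*(y - 35) = (2*u)*(-35 + y) = 2*u*(-35 + y))
H(V) = (-17 + V)/(4*(V + 2*V*(-35 + V))) (H(V) = ((V - 17)/(V + 2*V*(-35 + V)))/4 = ((-17 + V)/(V + 2*V*(-35 + V)))/4 = (-17 + V)/(4*(V + 2*V*(-35 + V))))
(H(-118) + (-24280 - 1*(-1062)))/(-16728 + 19911) = ((¼)*(-17 - 118)/(-118*(-69 + 2*(-118))) + (-24280 - 1*(-1062)))/(-16728 + 19911) = ((¼)*(-1/118)*(-135)/(-69 - 236) + (-24280 + 1062))/3183 = ((¼)*(-1/118)*(-135)/(-305) - 23218)*(1/3183) = ((¼)*(-1/118)*(-1/305)*(-135) - 23218)*(1/3183) = (-27/28792 - 23218)*(1/3183) = -668492683/28792*1/3183 = -668492683/91644936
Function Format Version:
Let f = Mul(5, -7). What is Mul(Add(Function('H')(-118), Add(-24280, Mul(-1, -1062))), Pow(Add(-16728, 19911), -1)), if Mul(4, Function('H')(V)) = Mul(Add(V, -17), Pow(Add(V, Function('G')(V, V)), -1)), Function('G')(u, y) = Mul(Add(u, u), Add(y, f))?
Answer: Rational(-668492683, 91644936) ≈ -7.2944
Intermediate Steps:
f = -35
Function('G')(u, y) = Mul(2, u, Add(-35, y)) (Function('G')(u, y) = Mul(Add(u, u), Add(y, -35)) = Mul(Mul(2, u), Add(-35, y)) = Mul(2, u, Add(-35, y)))
Function('H')(V) = Mul(Rational(1, 4), Pow(Add(V, Mul(2, V, Add(-35, V))), -1), Add(-17, V)) (Function('H')(V) = Mul(Rational(1, 4), Mul(Add(V, -17), Pow(Add(V, Mul(2, V, Add(-35, V))), -1))) = Mul(Rational(1, 4), Mul(Add(-17, V), Pow(Add(V, Mul(2, V, Add(-35, V))), -1))) = Mul(Rational(1, 4), Mul(Pow(Add(V, Mul(2, V, Add(-35, V))), -1), Add(-17, V))) = Mul(Rational(1, 4), Pow(Add(V, Mul(2, V, Add(-35, V))), -1), Add(-17, V)))
Mul(Add(Function('H')(-118), Add(-24280, Mul(-1, -1062))), Pow(Add(-16728, 19911), -1)) = Mul(Add(Mul(Rational(1, 4), Pow(-118, -1), Pow(Add(-69, Mul(2, -118)), -1), Add(-17, -118)), Add(-24280, Mul(-1, -1062))), Pow(Add(-16728, 19911), -1)) = Mul(Add(Mul(Rational(1, 4), Rational(-1, 118), Pow(Add(-69, -236), -1), -135), Add(-24280, 1062)), Pow(3183, -1)) = Mul(Add(Mul(Rational(1, 4), Rational(-1, 118), Pow(-305, -1), -135), -23218), Rational(1, 3183)) = Mul(Add(Mul(Rational(1, 4), Rational(-1, 118), Rational(-1, 305), -135), -23218), Rational(1, 3183)) = Mul(Add(Rational(-27, 28792), -23218), Rational(1, 3183)) = Mul(Rational(-668492683, 28792), Rational(1, 3183)) = Rational(-668492683, 91644936)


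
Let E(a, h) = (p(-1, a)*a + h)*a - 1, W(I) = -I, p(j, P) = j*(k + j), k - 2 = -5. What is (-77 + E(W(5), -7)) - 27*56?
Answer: -1455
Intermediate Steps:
k = -3 (k = 2 - 5 = -3)
p(j, P) = j*(-3 + j)
E(a, h) = -1 + a*(h + 4*a) (E(a, h) = ((-(-3 - 1))*a + h)*a - 1 = ((-1*(-4))*a + h)*a - 1 = (4*a + h)*a - 1 = (h + 4*a)*a - 1 = a*(h + 4*a) - 1 = -1 + a*(h + 4*a))
(-77 + E(W(5), -7)) - 27*56 = (-77 + (-1 + 4*(-1*5)² - 1*5*(-7))) - 27*56 = (-77 + (-1 + 4*(-5)² - 5*(-7))) - 1512 = (-77 + (-1 + 4*25 + 35)) - 1512 = (-77 + (-1 + 100 + 35)) - 1512 = (-77 + 134) - 1512 = 57 - 1512 = -1455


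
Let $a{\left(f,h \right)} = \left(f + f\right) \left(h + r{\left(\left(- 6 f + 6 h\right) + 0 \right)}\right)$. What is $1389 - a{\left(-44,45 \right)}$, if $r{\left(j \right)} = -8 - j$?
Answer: $-42347$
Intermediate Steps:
$a{\left(f,h \right)} = 2 f \left(-8 - 5 h + 6 f\right)$ ($a{\left(f,h \right)} = \left(f + f\right) \left(h - \left(8 - 6 f + 6 h\right)\right) = 2 f \left(h - \left(8 - 6 f + 6 h\right)\right) = 2 f \left(-8 - 5 h + 6 f\right)$)
$1389 - a{\left(-44,45 \right)} = 1389 - 2 \left(-44\right) \left(-8 - 225 + 6 \left(-44\right)\right) = 1389 - 2 \left(-44\right) \left(-8 - 225 - 264\right) = 1389 - 2 \left(-44\right) \left(-497\right) = 1389 - 43736 = -42347$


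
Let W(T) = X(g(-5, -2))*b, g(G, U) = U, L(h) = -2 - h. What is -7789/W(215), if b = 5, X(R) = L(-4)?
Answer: -7789/10 ≈ -778.90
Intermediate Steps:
X(R) = 2 (X(R) = -2 - 1*(-4) = -2 + 4 = 2)
W(T) = 10 (W(T) = 2*5 = 10)
-7789/W(215) = -7789/10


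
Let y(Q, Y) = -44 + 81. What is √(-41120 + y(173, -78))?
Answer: I*√41083 ≈ 202.69*I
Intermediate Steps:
y(Q, Y) = 37
√(-41120 + y(173, -78)) = √(-41120 + 37) = √(-41083) = I*√41083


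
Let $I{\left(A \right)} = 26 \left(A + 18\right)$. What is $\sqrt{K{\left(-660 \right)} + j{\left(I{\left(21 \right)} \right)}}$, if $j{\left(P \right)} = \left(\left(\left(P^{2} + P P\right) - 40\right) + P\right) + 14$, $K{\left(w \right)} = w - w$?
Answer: $2 \sqrt{514345} \approx 1434.4$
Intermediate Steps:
$K{\left(w \right)} = 0$
$I{\left(A \right)} = 468 + 26 A$ ($I{\left(A \right)} = 26 \left(18 + A\right) = 468 + 26 A$)
$j{\left(P \right)} = -26 + P + 2 P^{2}$ ($j{\left(P \right)} = \left(\left(\left(P^{2} + P^{2}\right) - 40\right) + P\right) + 14 = \left(\left(2 P^{2} - 40\right) + P\right) + 14 = \left(\left(-40 + 2 P^{2}\right) + P\right) + 14 = \left(-40 + P + 2 P^{2}\right) + 14 = -26 + P + 2 P^{2}$)
$\sqrt{K{\left(-660 \right)} + j{\left(I{\left(21 \right)} \right)}} = \sqrt{0 + \left(-26 + \left(468 + 26 \cdot 21\right) + 2 \left(468 + 26 \cdot 21\right)^{2}\right)} = \sqrt{0 + \left(-26 + \left(468 + 546\right) + 2 \left(468 + 546\right)^{2}\right)} = \sqrt{0 + \left(-26 + 1014 + 2 \cdot 1014^{2}\right)} = \sqrt{0 + \left(-26 + 1014 + 2 \cdot 1028196\right)} = \sqrt{0 + \left(-26 + 1014 + 2056392\right)} = \sqrt{0 + 2057380} = \sqrt{2057380} = 2 \sqrt{514345}$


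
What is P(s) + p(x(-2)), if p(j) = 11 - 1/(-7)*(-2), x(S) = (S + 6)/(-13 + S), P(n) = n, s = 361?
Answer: 2602/7 ≈ 371.71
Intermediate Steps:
x(S) = (6 + S)/(-13 + S)
p(j) = 75/7 (p(j) = 11 - 1*(-⅐)*(-2) = 11 + (⅐)*(-2) = 11 - 2/7 = 75/7)
P(s) + p(x(-2)) = 361 + 75/7 = 2602/7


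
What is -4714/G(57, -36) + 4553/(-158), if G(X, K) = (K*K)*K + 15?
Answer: -211611661/7369278 ≈ -28.715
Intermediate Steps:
G(X, K) = 15 + K**3 (G(X, K) = K**2*K + 15 = K**3 + 15 = 15 + K**3)
-4714/G(57, -36) + 4553/(-158) = -4714/(15 + (-36)**3) + 4553/(-158) = -4714/(15 - 46656) + 4553*(-1/158) = -4714/(-46641) - 4553/158 = -4714*(-1/46641) - 4553/158 = 4714/46641 - 4553/158 = -211611661/7369278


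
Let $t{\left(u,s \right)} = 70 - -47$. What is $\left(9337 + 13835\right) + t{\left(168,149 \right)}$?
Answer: $23289$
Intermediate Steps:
$t{\left(u,s \right)} = 117$ ($t{\left(u,s \right)} = 70 + 47 = 117$)
$\left(9337 + 13835\right) + t{\left(168,149 \right)} = \left(9337 + 13835\right) + 117 = 23172 + 117 = 23289$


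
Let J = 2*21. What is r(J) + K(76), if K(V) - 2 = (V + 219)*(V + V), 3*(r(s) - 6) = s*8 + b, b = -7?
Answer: 134873/3 ≈ 44958.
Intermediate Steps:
J = 42
r(s) = 11/3 + 8*s/3 (r(s) = 6 + (s*8 - 7)/3 = 6 + (8*s - 7)/3 = 6 + (-7 + 8*s)/3 = 6 + (-7/3 + 8*s/3) = 11/3 + 8*s/3)
K(V) = 2 + 2*V*(219 + V) (K(V) = 2 + (V + 219)*(V + V) = 2 + (219 + V)*(2*V) = 2 + 2*V*(219 + V))
r(J) + K(76) = (11/3 + (8/3)*42) + (2 + 2*76**2 + 438*76) = (11/3 + 112) + (2 + 2*5776 + 33288) = 347/3 + (2 + 11552 + 33288) = 347/3 + 44842 = 134873/3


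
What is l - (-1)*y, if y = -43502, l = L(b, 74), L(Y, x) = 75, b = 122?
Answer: -43427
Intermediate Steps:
l = 75
l - (-1)*y = 75 - (-1)*(-43502) = 75 - 1*43502 = 75 - 43502 = -43427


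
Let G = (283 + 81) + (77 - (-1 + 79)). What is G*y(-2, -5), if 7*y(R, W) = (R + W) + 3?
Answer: -1452/7 ≈ -207.43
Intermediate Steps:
y(R, W) = 3/7 + R/7 + W/7 (y(R, W) = ((R + W) + 3)/7 = (3 + R + W)/7 = 3/7 + R/7 + W/7)
G = 363 (G = 364 + (77 - 1*78) = 364 + (77 - 78) = 364 - 1 = 363)
G*y(-2, -5) = 363*(3/7 + (1/7)*(-2) + (1/7)*(-5)) = 363*(3/7 - 2/7 - 5/7) = 363*(-4/7) = -1452/7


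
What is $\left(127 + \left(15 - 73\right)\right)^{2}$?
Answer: $4761$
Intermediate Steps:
$\left(127 + \left(15 - 73\right)\right)^{2} = \left(127 - 58\right)^{2} = 69^{2} = 4761$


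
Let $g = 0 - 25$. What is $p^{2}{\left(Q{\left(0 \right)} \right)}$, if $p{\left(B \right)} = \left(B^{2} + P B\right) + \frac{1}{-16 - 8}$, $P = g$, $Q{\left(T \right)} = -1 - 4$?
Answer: $\frac{12952801}{576} \approx 22488.0$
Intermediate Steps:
$Q{\left(T \right)} = -5$ ($Q{\left(T \right)} = -1 + \left(-4 + 0\right) = -1 - 4 = -5$)
$g = -25$ ($g = 0 - 25 = -25$)
$P = -25$
$p{\left(B \right)} = - \frac{1}{24} + B^{2} - 25 B$ ($p{\left(B \right)} = \left(B^{2} - 25 B\right) + \frac{1}{-16 - 8} = \left(B^{2} - 25 B\right) + \frac{1}{-24} = \left(B^{2} - 25 B\right) - \frac{1}{24} = - \frac{1}{24} + B^{2} - 25 B$)
$p^{2}{\left(Q{\left(0 \right)} \right)} = \left(- \frac{1}{24} + \left(-5\right)^{2} - -125\right)^{2} = \left(- \frac{1}{24} + 25 + 125\right)^{2} = \left(\frac{3599}{24}\right)^{2} = \frac{12952801}{576}$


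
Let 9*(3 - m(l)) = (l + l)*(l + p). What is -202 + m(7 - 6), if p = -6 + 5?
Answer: -199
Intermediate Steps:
p = -1
m(l) = 3 - 2*l*(-1 + l)/9 (m(l) = 3 - (l + l)*(l - 1)/9 = 3 - 2*l*(-1 + l)/9)
-202 + m(7 - 6) = -202 + (3 - 2*(7 - 6)²/9 + 2*(7 - 6)/9) = -202 + (3 - 2/9*1² + (2/9)*1) = -202 + (3 - 2/9*1 + 2/9) = -202 + (3 - 2/9 + 2/9) = -202 + 3 = -199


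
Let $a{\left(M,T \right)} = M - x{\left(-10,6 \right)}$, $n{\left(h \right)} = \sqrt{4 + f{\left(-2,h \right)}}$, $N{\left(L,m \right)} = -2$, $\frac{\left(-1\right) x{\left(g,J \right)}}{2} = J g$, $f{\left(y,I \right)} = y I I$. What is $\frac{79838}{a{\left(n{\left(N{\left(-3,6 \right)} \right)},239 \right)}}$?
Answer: $- \frac{2395140}{3601} - \frac{39919 i}{3601} \approx -665.13 - 11.086 i$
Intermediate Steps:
$f{\left(y,I \right)} = y I^{2}$ ($f{\left(y,I \right)} = I y I = y I^{2}$)
$x{\left(g,J \right)} = - 2 J g$
$n{\left(h \right)} = \sqrt{4 - 2 h^{2}}$
$a{\left(M,T \right)} = -120 + M$ ($a{\left(M,T \right)} = M - \left(-2\right) 6 \left(-10\right) = M - 120 = -120 + M$)
$\frac{79838}{a{\left(n{\left(N{\left(-3,6 \right)} \right)},239 \right)}} = \frac{79838}{-120 + \sqrt{4 - 2 \left(-2\right)^{2}}} = \frac{79838}{-120 + \sqrt{4 - 8}} = \frac{79838}{-120 + \sqrt{-4}} = \frac{79838}{-120 + 2 i} = 79838 \frac{-120 - 2 i}{14404} = \frac{39919 \left(-120 - 2 i\right)}{7202}$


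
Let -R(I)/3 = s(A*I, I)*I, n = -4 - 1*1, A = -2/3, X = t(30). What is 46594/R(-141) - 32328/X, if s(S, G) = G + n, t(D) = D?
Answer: -166492537/154395 ≈ -1078.4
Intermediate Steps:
X = 30
A = -⅔ (A = -2*⅓ = -⅔ ≈ -0.66667)
n = -5 (n = -4 - 1 = -5)
s(S, G) = -5 + G (s(S, G) = G - 5 = -5 + G)
R(I) = -3*I*(-5 + I) (R(I) = -3*(-5 + I)*I = -3*I*(-5 + I))
46594/R(-141) - 32328/X = 46594/((3*(-141)*(5 - 1*(-141)))) - 32328/30 = 46594/((3*(-141)*(5 + 141))) - 32328*1/30 = 46594/((3*(-141)*146)) - 5388/5 = 46594/(-61758) - 5388/5 = 46594*(-1/61758) - 5388/5 = -23297/30879 - 5388/5 = -166492537/154395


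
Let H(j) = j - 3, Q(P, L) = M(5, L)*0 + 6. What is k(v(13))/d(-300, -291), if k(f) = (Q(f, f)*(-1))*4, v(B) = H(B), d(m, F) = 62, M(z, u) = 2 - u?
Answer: -12/31 ≈ -0.38710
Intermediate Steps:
Q(P, L) = 6 (Q(P, L) = (2 - L)*0 + 6 = 0 + 6 = 6)
H(j) = -3 + j
v(B) = -3 + B
k(f) = -24 (k(f) = (6*(-1))*4 = -6*4 = -24)
k(v(13))/d(-300, -291) = -24/62 = -24*1/62 = -12/31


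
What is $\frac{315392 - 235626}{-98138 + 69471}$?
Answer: $- \frac{79766}{28667} \approx -2.7825$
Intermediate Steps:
$\frac{315392 - 235626}{-98138 + 69471} = \frac{79766}{-28667} = 79766 \left(- \frac{1}{28667}\right) = - \frac{79766}{28667}$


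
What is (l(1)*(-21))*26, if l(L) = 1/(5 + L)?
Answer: -91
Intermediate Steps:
(l(1)*(-21))*26 = (-21/(5 + 1))*26 = (-21/6)*26 = ((⅙)*(-21))*26 = -7/2*26 = -91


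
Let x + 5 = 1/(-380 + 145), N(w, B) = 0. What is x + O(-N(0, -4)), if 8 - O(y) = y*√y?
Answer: 704/235 ≈ 2.9957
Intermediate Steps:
x = -1176/235 (x = -5 + 1/(-380 + 145) = -5 + 1/(-235) = -5 - 1/235 = -1176/235 ≈ -5.0043)
O(y) = 8 - y^(3/2) (O(y) = 8 - y*√y = 8 - y^(3/2))
x + O(-N(0, -4)) = -1176/235 + (8 - (-1*0)^(3/2)) = -1176/235 + (8 - 0^(3/2)) = -1176/235 + (8 - 1*0) = -1176/235 + (8 + 0) = -1176/235 + 8 = 704/235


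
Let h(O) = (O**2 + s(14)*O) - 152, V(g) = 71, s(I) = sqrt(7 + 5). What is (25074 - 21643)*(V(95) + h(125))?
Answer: 53331464 + 857750*sqrt(3) ≈ 5.4817e+7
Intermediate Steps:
s(I) = 2*sqrt(3) (s(I) = sqrt(12) = 2*sqrt(3))
h(O) = -152 + O**2 + 2*O*sqrt(3) (h(O) = (O**2 + (2*sqrt(3))*O) - 152 = (O**2 + 2*O*sqrt(3)) - 152 = -152 + O**2 + 2*O*sqrt(3))
(25074 - 21643)*(V(95) + h(125)) = (25074 - 21643)*(71 + (-152 + 125**2 + 2*125*sqrt(3))) = 3431*(71 + (-152 + 15625 + 250*sqrt(3))) = 3431*(71 + (15473 + 250*sqrt(3))) = 3431*(15544 + 250*sqrt(3)) = 53331464 + 857750*sqrt(3)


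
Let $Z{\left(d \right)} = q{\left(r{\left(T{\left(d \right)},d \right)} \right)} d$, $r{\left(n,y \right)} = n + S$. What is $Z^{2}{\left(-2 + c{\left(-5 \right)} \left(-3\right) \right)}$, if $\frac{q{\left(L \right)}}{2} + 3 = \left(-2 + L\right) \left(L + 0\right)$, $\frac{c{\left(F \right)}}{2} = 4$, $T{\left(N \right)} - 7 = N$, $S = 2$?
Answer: $276889600$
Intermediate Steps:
$T{\left(N \right)} = 7 + N$
$c{\left(F \right)} = 8$ ($c{\left(F \right)} = 2 \cdot 4 = 8$)
$r{\left(n,y \right)} = 2 + n$ ($r{\left(n,y \right)} = n + 2 = 2 + n$)
$q{\left(L \right)} = -6 + 2 L \left(-2 + L\right)$ ($q{\left(L \right)} = -6 + 2 \left(-2 + L\right) \left(L + 0\right) = -6 + 2 \left(-2 + L\right) L = -6 + 2 L \left(-2 + L\right)$)
$Z{\left(d \right)} = d \left(-42 - 4 d + 2 \left(9 + d\right)^{2}\right)$ ($Z{\left(d \right)} = \left(-6 - 4 \left(2 + \left(7 + d\right)\right) + 2 \left(2 + \left(7 + d\right)\right)^{2}\right) d = \left(-6 - 4 \left(9 + d\right) + 2 \left(9 + d\right)^{2}\right) d = \left(-6 - \left(36 + 4 d\right) + 2 \left(9 + d\right)^{2}\right) d = \left(-42 - 4 d + 2 \left(9 + d\right)^{2}\right) d = d \left(-42 - 4 d + 2 \left(9 + d\right)^{2}\right)$)
$Z^{2}{\left(-2 + c{\left(-5 \right)} \left(-3\right) \right)} = \left(2 \left(-2 + 8 \left(-3\right)\right) \left(60 + \left(-2 + 8 \left(-3\right)\right)^{2} + 16 \left(-2 + 8 \left(-3\right)\right)\right)\right)^{2} = \left(2 \left(-2 - 24\right) \left(60 + \left(-2 - 24\right)^{2} + 16 \left(-2 - 24\right)\right)\right)^{2} = \left(2 \left(-26\right) \left(60 + \left(-26\right)^{2} + 16 \left(-26\right)\right)\right)^{2} = \left(2 \left(-26\right) \left(60 + 676 - 416\right)\right)^{2} = \left(2 \left(-26\right) 320\right)^{2} = \left(-16640\right)^{2} = 276889600$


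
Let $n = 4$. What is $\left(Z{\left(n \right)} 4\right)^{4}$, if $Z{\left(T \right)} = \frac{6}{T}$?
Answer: $1296$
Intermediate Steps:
$\left(Z{\left(n \right)} 4\right)^{4} = \left(\frac{6}{4} \cdot 4\right)^{4} = \left(6 \cdot \frac{1}{4} \cdot 4\right)^{4} = \left(\frac{3}{2} \cdot 4\right)^{4} = 6^{4} = 1296$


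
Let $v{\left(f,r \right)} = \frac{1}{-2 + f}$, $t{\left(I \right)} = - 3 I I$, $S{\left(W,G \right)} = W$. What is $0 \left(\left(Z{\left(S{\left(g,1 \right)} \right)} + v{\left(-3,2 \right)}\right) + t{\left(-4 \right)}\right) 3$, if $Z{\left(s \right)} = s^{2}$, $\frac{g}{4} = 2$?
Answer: $0$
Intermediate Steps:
$g = 8$ ($g = 4 \cdot 2 = 8$)
$t{\left(I \right)} = - 3 I^{2}$
$0 \left(\left(Z{\left(S{\left(g,1 \right)} \right)} + v{\left(-3,2 \right)}\right) + t{\left(-4 \right)}\right) 3 = 0 \left(\left(8^{2} + \frac{1}{-2 - 3}\right) - 3 \left(-4\right)^{2}\right) 3 = 0 \left(\left(64 + \frac{1}{-5}\right) - 48\right) 3 = 0 \left(\left(64 - \frac{1}{5}\right) - 48\right) 3 = 0 \left(\frac{319}{5} - 48\right) 3 = 0 \cdot \frac{79}{5} \cdot 3 = 0 \cdot 3 = 0$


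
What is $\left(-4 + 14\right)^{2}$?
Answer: $100$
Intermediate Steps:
$\left(-4 + 14\right)^{2} = 10^{2} = 100$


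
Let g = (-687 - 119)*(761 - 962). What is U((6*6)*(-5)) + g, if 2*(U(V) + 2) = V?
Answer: 161914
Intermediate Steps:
U(V) = -2 + V/2
g = 162006 (g = -806*(-201) = 162006)
U((6*6)*(-5)) + g = (-2 + ((6*6)*(-5))/2) + 162006 = (-2 + (36*(-5))/2) + 162006 = (-2 + (½)*(-180)) + 162006 = (-2 - 90) + 162006 = -92 + 162006 = 161914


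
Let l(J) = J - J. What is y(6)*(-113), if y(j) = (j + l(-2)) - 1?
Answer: -565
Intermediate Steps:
l(J) = 0
y(j) = -1 + j (y(j) = (j + 0) - 1 = j - 1 = -1 + j)
y(6)*(-113) = (-1 + 6)*(-113) = 5*(-113) = -565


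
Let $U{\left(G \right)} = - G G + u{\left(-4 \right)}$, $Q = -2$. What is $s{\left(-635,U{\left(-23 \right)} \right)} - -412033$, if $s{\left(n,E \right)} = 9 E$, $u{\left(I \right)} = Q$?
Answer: $407254$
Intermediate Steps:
$u{\left(I \right)} = -2$
$U{\left(G \right)} = -2 - G^{2}$ ($U{\left(G \right)} = - G G - 2 = - G^{2} - 2 = -2 - G^{2}$)
$s{\left(-635,U{\left(-23 \right)} \right)} - -412033 = 9 \left(-2 - \left(-23\right)^{2}\right) - -412033 = 9 \left(-2 - 529\right) + 412033 = 9 \left(-531\right) + 412033 = -4779 + 412033 = 407254$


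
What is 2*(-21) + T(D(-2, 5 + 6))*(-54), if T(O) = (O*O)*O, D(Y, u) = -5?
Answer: 6708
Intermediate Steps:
T(O) = O³ (T(O) = O²*O = O³)
2*(-21) + T(D(-2, 5 + 6))*(-54) = 2*(-21) + (-5)³*(-54) = -42 - 125*(-54) = -42 + 6750 = 6708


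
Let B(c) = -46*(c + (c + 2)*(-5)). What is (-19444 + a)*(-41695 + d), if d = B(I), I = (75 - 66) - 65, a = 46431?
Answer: -1390882993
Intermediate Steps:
I = -56 (I = 9 - 65 = -56)
B(c) = 460 + 184*c (B(c) = -46*(c + (2 + c)*(-5)) = -46*(c + (-10 - 5*c)) = -46*(-10 - 4*c) = 460 + 184*c)
d = -9844 (d = 460 + 184*(-56) = 460 - 10304 = -9844)
(-19444 + a)*(-41695 + d) = (-19444 + 46431)*(-41695 - 9844) = 26987*(-51539) = -1390882993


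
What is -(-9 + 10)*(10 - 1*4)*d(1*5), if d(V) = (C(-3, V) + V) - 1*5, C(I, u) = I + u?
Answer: -12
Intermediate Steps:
d(V) = -8 + 2*V (d(V) = ((-3 + V) + V) - 1*5 = (-3 + 2*V) - 5 = -8 + 2*V)
-(-9 + 10)*(10 - 1*4)*d(1*5) = -(-9 + 10)*(10 - 1*4)*(-8 + 2*(1*5)) = -1*(10 - 4)*(-8 + 2*5) = -1*6*(-8 + 10) = -6*2 = -1*12 = -12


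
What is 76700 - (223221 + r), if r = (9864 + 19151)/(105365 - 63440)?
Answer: -1228584388/8385 ≈ -1.4652e+5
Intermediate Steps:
r = 5803/8385 (r = 29015/41925 = 29015*(1/41925) = 5803/8385 ≈ 0.69207)
76700 - (223221 + r) = 76700 - (223221 + 5803/8385) = 76700 - 1*1871713888/8385 = 76700 - 1871713888/8385 = -1228584388/8385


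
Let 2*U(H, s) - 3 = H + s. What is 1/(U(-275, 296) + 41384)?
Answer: 1/41396 ≈ 2.4157e-5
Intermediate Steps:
U(H, s) = 3/2 + H/2 + s/2 (U(H, s) = 3/2 + (H + s)/2 = 3/2 + (H/2 + s/2) = 3/2 + H/2 + s/2)
1/(U(-275, 296) + 41384) = 1/((3/2 + (½)*(-275) + (½)*296) + 41384) = 1/((3/2 - 275/2 + 148) + 41384) = 1/(12 + 41384) = 1/41396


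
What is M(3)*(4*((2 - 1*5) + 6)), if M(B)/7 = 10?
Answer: 840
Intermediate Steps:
M(B) = 70 (M(B) = 7*10 = 70)
M(3)*(4*((2 - 1*5) + 6)) = 70*(4*((2 - 1*5) + 6)) = 70*(4*((2 - 5) + 6)) = 70*(4*(-3 + 6)) = 70*(4*3) = 70*12 = 840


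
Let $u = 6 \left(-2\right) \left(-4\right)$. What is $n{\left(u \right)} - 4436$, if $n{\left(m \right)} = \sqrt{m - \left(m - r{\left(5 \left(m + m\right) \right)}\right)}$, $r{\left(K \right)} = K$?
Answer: $-4436 + 4 \sqrt{30} \approx -4414.1$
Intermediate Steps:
$u = 48$ ($u = \left(-12\right) \left(-4\right) = 48$)
$n{\left(m \right)} = \sqrt{10} \sqrt{m}$ ($n{\left(m \right)} = \sqrt{m - \left(m - 5 \left(m + m\right)\right)} = \sqrt{m - \left(m - 10 m\right)} = \sqrt{m + \left(10 m - m\right)} = \sqrt{m + 9 m} = \sqrt{10 m} = \sqrt{10} \sqrt{m}$)
$n{\left(u \right)} - 4436 = \sqrt{10} \sqrt{48} - 4436 = \sqrt{10} \cdot 4 \sqrt{3} - 4436 = 4 \sqrt{30} - 4436 = -4436 + 4 \sqrt{30}$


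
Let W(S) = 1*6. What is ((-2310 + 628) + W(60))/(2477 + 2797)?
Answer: -838/2637 ≈ -0.31779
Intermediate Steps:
W(S) = 6
((-2310 + 628) + W(60))/(2477 + 2797) = ((-2310 + 628) + 6)/(2477 + 2797) = (-1682 + 6)/5274 = -1676*1/5274 = -838/2637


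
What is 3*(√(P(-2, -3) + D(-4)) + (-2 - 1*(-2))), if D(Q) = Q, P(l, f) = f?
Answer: 3*I*√7 ≈ 7.9373*I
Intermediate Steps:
3*(√(P(-2, -3) + D(-4)) + (-2 - 1*(-2))) = 3*(√(-3 - 4) + (-2 - 1*(-2))) = 3*(√(-7) + (-2 + 2)) = 3*(I*√7 + 0) = 3*(I*√7) = 3*I*√7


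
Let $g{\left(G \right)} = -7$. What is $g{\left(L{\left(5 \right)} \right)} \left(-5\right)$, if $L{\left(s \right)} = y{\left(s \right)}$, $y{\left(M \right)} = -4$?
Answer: $35$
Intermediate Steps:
$L{\left(s \right)} = -4$
$g{\left(L{\left(5 \right)} \right)} \left(-5\right) = \left(-7\right) \left(-5\right) = 35$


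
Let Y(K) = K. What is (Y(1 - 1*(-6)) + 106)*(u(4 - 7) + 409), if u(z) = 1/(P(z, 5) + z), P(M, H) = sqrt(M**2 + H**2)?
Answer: 1155764/25 + 113*sqrt(34)/25 ≈ 46257.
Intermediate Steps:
P(M, H) = sqrt(H**2 + M**2)
u(z) = 1/(z + sqrt(25 + z**2)) (u(z) = 1/(sqrt(5**2 + z**2) + z) = 1/(sqrt(25 + z**2) + z) = 1/(z + sqrt(25 + z**2)))
(Y(1 - 1*(-6)) + 106)*(u(4 - 7) + 409) = ((1 - 1*(-6)) + 106)*(1/((4 - 7) + sqrt(25 + (4 - 7)**2)) + 409) = ((1 + 6) + 106)*(1/(-3 + sqrt(25 + (-3)**2)) + 409) = (7 + 106)*(1/(-3 + sqrt(25 + 9)) + 409) = 113*(1/(-3 + sqrt(34)) + 409) = 113*(409 + 1/(-3 + sqrt(34))) = 46217 + 113/(-3 + sqrt(34))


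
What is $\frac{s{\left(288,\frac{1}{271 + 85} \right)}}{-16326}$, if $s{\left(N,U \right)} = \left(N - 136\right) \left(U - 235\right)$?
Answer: $\frac{1589521}{726507} \approx 2.1879$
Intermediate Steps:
$s{\left(N,U \right)} = \left(-235 + U\right) \left(-136 + N\right)$ ($s{\left(N,U \right)} = \left(-136 + N\right) \left(-235 + U\right) = \left(-235 + U\right) \left(-136 + N\right)$)
$\frac{s{\left(288,\frac{1}{271 + 85} \right)}}{-16326} = \frac{31960 - 67680 - \frac{136}{271 + 85} + \frac{288}{271 + 85}}{-16326} = \left(31960 - 67680 - \frac{136}{356} + \frac{288}{356}\right) \left(- \frac{1}{16326}\right) = \left(31960 - 67680 - \frac{34}{89} + 288 \cdot \frac{1}{356}\right) \left(- \frac{1}{16326}\right) = \left(31960 - 67680 - \frac{34}{89} + \frac{72}{89}\right) \left(- \frac{1}{16326}\right) = \left(- \frac{3179042}{89}\right) \left(- \frac{1}{16326}\right) = \frac{1589521}{726507}$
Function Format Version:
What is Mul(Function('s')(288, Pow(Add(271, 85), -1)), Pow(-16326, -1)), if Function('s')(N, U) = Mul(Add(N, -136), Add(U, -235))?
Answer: Rational(1589521, 726507) ≈ 2.1879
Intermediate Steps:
Function('s')(N, U) = Mul(Add(-235, U), Add(-136, N)) (Function('s')(N, U) = Mul(Add(-136, N), Add(-235, U)) = Mul(Add(-235, U), Add(-136, N)))
Mul(Function('s')(288, Pow(Add(271, 85), -1)), Pow(-16326, -1)) = Mul(Add(31960, Mul(-235, 288), Mul(-136, Pow(Add(271, 85), -1)), Mul(288, Pow(Add(271, 85), -1))), Pow(-16326, -1)) = Mul(Add(31960, -67680, Mul(-136, Pow(356, -1)), Mul(288, Pow(356, -1))), Rational(-1, 16326)) = Mul(Add(31960, -67680, Mul(-136, Rational(1, 356)), Mul(288, Rational(1, 356))), Rational(-1, 16326)) = Mul(Add(31960, -67680, Rational(-34, 89), Rational(72, 89)), Rational(-1, 16326)) = Mul(Rational(-3179042, 89), Rational(-1, 16326)) = Rational(1589521, 726507)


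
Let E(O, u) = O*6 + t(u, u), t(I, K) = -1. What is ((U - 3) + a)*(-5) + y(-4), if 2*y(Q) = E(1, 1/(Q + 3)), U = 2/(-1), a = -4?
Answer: 95/2 ≈ 47.500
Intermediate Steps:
U = -2 (U = 2*(-1) = -2)
E(O, u) = -1 + 6*O (E(O, u) = O*6 - 1 = 6*O - 1 = -1 + 6*O)
y(Q) = 5/2 (y(Q) = (-1 + 6*1)/2 = (-1 + 6)/2 = (1/2)*5 = 5/2)
((U - 3) + a)*(-5) + y(-4) = ((-2 - 3) - 4)*(-5) + 5/2 = (-5 - 4)*(-5) + 5/2 = -9*(-5) + 5/2 = 45 + 5/2 = 95/2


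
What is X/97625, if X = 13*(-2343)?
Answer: -39/125 ≈ -0.31200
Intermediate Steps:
X = -30459
X/97625 = -30459/97625 = -30459*1/97625 = -39/125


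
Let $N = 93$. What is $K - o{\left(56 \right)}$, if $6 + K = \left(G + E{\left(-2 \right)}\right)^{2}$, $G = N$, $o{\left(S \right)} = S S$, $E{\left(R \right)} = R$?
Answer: $5139$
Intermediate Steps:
$o{\left(S \right)} = S^{2}$
$G = 93$
$K = 8275$ ($K = -6 + \left(93 - 2\right)^{2} = -6 + 91^{2} = -6 + 8281 = 8275$)
$K - o{\left(56 \right)} = 8275 - 56^{2} = 8275 - 3136 = 5139$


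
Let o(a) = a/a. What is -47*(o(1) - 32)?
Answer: 1457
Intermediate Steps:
o(a) = 1
-47*(o(1) - 32) = -47*(1 - 32) = -47*(-31) = 1457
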